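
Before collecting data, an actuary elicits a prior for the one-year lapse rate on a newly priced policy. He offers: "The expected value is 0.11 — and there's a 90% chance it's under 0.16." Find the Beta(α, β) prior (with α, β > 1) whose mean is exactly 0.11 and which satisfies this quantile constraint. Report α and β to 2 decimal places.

With mean 0.11 fixed, write α = 0.11s, β = 0.89s where s = α+β.
Need P(θ < 0.16) = 0.9 under Beta(0.11s, 0.89s). Normal approximation: (q−m)/√(m(1−m)/s) ≈ z_{0.9} = 1.28, so s ≈ 0.11·0.89·(1.28)²/(0.16−0.11)² = 64.3.
At s = 64.3: P(θ<0.16) ≈ 0.893. Adjusting to match 0.9 gives s ≈ 68.93.
So α = 0.11·68.93 ≈ 7.58, β = 0.89·68.93 ≈ 61.35.

α ≈ 7.58, β ≈ 61.35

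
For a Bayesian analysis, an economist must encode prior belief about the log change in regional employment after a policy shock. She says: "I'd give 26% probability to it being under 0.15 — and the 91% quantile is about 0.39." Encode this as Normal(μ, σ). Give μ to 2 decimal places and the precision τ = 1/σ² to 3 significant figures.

The p-quantile of Normal(μ,σ) is μ + z_p·σ, with z_{0.26} = -0.6433 and z_{0.91} = 1.341.
Eliminate σ: μ = (z₂·x₁ − z₁·x₂)/(z₂ − z₁) = (1.341·0.15 − (-0.6433)·0.39)/1.984 = 0.23.
Then σ = (x₂ − x₁)/(z₂ − z₁) = (0.39 − 0.15)/1.984 = 0.12.
Precision τ = 1/σ² = 1/0.121² = 68.3.

μ = 0.23, τ = 68.3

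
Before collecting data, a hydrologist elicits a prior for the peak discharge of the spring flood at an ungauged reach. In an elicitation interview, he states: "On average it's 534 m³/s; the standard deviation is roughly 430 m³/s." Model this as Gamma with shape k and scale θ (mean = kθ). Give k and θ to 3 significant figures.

k ≈ 1.54, θ ≈ 346

For Gamma(k, scale θ): mean = kθ, variance = kθ², so CV = 1/√k.
CV = SD/mean = 430/534 = 0.8052, hence k = 1/CV² = 1.54.
Then θ = mean/k = 534/1.54 = 346.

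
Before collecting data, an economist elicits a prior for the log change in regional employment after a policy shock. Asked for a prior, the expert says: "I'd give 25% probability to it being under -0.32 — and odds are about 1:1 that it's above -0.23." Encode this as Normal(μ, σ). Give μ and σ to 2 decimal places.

The p-quantile of Normal(μ,σ) is μ + z_p·σ, with z_{0.25} = -0.6745 and z_{0.5} = 0.
Eliminate σ: μ = (z₂·x₁ − z₁·x₂)/(z₂ − z₁) = (0·-0.32 − (-0.6745)·-0.23)/0.6745 = -0.23.
Then σ = (x₂ − x₁)/(z₂ − z₁) = (-0.23 − -0.32)/0.6745 = 0.13.

μ = -0.23, σ = 0.13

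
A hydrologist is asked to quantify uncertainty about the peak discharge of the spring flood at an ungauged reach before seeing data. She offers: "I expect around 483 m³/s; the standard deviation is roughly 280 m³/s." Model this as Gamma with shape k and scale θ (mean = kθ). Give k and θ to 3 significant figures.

k ≈ 2.98, θ ≈ 162

For Gamma(k, scale θ): mean = kθ, variance = kθ², so CV = 1/√k.
CV = SD/mean = 280/483 = 0.5797, hence k = 1/CV² = 2.98.
Then θ = mean/k = 483/2.98 = 162.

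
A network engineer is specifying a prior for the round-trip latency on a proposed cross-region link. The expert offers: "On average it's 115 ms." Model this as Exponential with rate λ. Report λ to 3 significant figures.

λ ≈ 0.0087

Exponential mean = 1/λ, so λ = 1/115.0 = 0.0087.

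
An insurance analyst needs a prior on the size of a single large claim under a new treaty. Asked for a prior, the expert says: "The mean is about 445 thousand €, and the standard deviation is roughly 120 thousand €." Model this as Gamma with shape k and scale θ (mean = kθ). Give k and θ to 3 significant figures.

For Gamma(k, scale θ): mean = kθ, variance = kθ², so CV = 1/√k.
CV = SD/mean = 120/445 = 0.2697, hence k = 1/CV² = 13.8.
Then θ = mean/k = 445/13.8 = 32.4.

k ≈ 13.8, θ ≈ 32.4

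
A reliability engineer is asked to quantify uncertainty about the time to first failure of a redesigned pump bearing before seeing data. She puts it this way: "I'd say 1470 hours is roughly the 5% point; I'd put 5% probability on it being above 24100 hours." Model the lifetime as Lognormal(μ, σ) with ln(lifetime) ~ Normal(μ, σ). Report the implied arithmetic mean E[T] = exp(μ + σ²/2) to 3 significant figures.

E[T] ≈ 8540 hours

If T ~ Lognormal(μ,σ) then ln T ~ Normal(μ,σ), so the p-quantile of ln T is μ + z_p·σ.
ln(1470) = 7.293 and ln(24100) = 10.09; z_{0.05} = -1.645, z_{0.95} = 1.645.
σ = (10.09 − 7.293)/(1.645 − (-1.645)) = 0.850.
μ = 7.293 − (-1.645)·0.850 = 8.691.
E[T] = exp(μ + σ²/2) = exp(8.691 + 0.3614) = 8540 hours.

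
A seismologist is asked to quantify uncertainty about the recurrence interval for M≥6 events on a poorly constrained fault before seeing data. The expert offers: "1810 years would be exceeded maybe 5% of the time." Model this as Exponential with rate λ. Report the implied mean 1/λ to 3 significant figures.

P(T > 1810.0) = e^(−λ·1810.0) = 0.05, so λ = −ln(0.05)/1810.0 = 0.00166.
Mean = 1/λ = 604 years.

mean ≈ 604 years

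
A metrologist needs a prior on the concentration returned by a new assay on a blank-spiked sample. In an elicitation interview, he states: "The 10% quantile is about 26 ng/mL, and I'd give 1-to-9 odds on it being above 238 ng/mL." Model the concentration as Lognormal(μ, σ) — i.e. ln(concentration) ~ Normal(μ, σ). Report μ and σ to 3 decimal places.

μ ≈ 4.365, σ ≈ 0.864

If T ~ Lognormal(μ,σ) then ln T ~ Normal(μ,σ), so the p-quantile of ln T is μ + z_p·σ.
ln(26) = 3.258 and ln(238) = 5.472; z_{0.1} = -1.282, z_{0.9} = 1.282.
σ = (5.472 − 3.258)/(1.282 − (-1.282)) = 0.864.
μ = 3.258 − (-1.282)·0.864 = 4.365.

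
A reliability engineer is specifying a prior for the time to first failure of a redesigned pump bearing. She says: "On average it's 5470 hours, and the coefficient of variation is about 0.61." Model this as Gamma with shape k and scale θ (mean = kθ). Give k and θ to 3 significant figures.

For Gamma(k, scale θ): mean = kθ, variance = kθ², so CV = 1/√k.
CV = 0.61, hence k = 1/CV² = 2.69.
Then θ = mean/k = 5470/2.69 = 2040.

k ≈ 2.69, θ ≈ 2040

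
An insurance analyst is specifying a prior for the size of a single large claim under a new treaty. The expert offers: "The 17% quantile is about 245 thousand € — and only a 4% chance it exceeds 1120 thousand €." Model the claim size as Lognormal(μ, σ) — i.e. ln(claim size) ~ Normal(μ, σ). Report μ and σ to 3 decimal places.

If T ~ Lognormal(μ,σ) then ln T ~ Normal(μ,σ), so the p-quantile of ln T is μ + z_p·σ.
ln(245) = 5.501 and ln(1120) = 7.021; z_{0.17} = -0.9542, z_{0.96} = 1.751.
σ = (7.021 − 5.501)/(1.751 − (-0.9542)) = 0.562.
μ = 5.501 − (-0.9542)·0.562 = 6.037.

μ ≈ 6.037, σ ≈ 0.562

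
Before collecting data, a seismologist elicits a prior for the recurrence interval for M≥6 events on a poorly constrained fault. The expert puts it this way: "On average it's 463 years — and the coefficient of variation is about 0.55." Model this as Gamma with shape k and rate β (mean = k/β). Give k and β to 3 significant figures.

For Gamma(k, rate β): mean = k/β, variance = k/β², so CV = 1/√k.
CV = 0.55, hence k = 1/CV² = 3.31.
Then β = k/mean = 3.31/463 = 0.00714.

k ≈ 3.31, β ≈ 0.00714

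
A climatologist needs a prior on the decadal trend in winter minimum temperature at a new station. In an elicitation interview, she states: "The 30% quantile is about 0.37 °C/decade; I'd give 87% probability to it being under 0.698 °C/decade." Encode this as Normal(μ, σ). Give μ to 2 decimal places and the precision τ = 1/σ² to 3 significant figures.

μ = 0.47, τ = 25.3

For Normal(μ,σ), the p-quantile is μ + z_p·σ. Here z_{0.3} = -0.5244, z_{0.87} = 1.126.
So 0.37 = μ − 0.5244σ and 0.698 = μ + 1.126σ.
Subtracting: σ = (0.698 − 0.37)/(1.126 − (-0.5244)) = 0.20.
Then μ = 0.37 − (-0.5244)·0.20 = 0.47.
Precision τ = 1/σ² = 1/0.1987² = 25.3.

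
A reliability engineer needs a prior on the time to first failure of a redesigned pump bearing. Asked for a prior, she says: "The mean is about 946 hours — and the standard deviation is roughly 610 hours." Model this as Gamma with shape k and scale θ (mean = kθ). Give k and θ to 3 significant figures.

k ≈ 2.41, θ ≈ 393

For Gamma(k, scale θ): mean = kθ, variance = kθ², so CV = 1/√k.
CV = SD/mean = 610/946 = 0.6448, hence k = 1/CV² = 2.41.
Then θ = mean/k = 946/2.41 = 393.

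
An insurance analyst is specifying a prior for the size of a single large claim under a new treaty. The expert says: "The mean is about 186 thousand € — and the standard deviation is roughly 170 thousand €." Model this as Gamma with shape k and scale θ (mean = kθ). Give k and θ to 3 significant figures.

For Gamma(k, scale θ): mean = kθ, variance = kθ², so CV = 1/√k.
CV = SD/mean = 170/186 = 0.914, hence k = 1/CV² = 1.2.
Then θ = mean/k = 186/1.2 = 155.

k ≈ 1.2, θ ≈ 155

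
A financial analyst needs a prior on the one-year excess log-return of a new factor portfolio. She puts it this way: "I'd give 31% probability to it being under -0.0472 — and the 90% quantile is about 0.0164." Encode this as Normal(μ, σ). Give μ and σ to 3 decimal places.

For Normal(μ,σ), the p-quantile is μ + z_p·σ. Here z_{0.31} = -0.4959, z_{0.9} = 1.282.
So -0.0472 = μ − 0.4959σ and 0.0164 = μ + 1.282σ.
Subtracting: σ = (0.0164 − -0.0472)/(1.282 − (-0.4959)) = 0.036.
Then μ = -0.0472 − (-0.4959)·0.036 = -0.029.

μ = -0.029, σ = 0.036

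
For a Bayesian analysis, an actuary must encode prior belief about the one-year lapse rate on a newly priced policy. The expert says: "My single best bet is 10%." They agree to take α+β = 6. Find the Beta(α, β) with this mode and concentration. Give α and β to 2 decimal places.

For α,β > 1 the Beta mode is (α−1)/(α+β−2). With α+β = 6, the mode is (α−1)/4.
Set (α−1)/4 = 0.1 → α = 1 + 0.1·4 = 1.40.
β = 6 − α = 4.60.

α = 1.40, β = 4.60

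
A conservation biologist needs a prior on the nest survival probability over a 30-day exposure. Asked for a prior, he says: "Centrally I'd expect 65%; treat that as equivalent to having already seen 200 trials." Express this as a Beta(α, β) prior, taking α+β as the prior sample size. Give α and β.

Under the effective-sample-size interpretation, Beta(α, β) has prior mean α/(α+β) and prior sample size α+β.
So α+β = 200 and α/(α+β) = 0.65, giving α = 0.65·200 = 130 and β = 200 − 130 = 70.

α = 130, β = 70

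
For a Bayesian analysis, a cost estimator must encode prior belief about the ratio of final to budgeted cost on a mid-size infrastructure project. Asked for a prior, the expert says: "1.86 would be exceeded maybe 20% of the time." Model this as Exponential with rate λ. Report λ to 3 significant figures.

P(T > 1.86) = e^(−λ·1.86) = 0.2, so λ = −ln(0.2)/1.86 = 0.865.

λ ≈ 0.865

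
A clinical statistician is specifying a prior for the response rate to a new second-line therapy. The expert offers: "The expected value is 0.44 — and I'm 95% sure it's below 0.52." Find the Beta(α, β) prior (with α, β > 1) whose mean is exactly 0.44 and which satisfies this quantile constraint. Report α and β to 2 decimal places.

α ≈ 46.20, β ≈ 58.81

With mean 0.44 fixed, write α = 0.44s, β = 0.56s where s = α+β.
Need P(θ < 0.52) = 0.95 under Beta(0.44s, 0.56s). Normal approximation: (q−m)/√(m(1−m)/s) ≈ z_{0.95} = 1.64, so s ≈ 0.44·0.56·(1.64)²/(0.52−0.44)² = 104.2.
At s = 104.2: P(θ<0.52) ≈ 0.949. Adjusting to match 0.95 gives s ≈ 105.01.
So α = 0.44·105.01 ≈ 46.20, β = 0.56·105.01 ≈ 58.81.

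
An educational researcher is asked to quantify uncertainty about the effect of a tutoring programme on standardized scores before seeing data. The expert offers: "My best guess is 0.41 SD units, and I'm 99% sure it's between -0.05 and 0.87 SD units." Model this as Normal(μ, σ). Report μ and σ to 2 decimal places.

A symmetric 99% interval runs μ ± z·σ with z = 2.576.
Half-width = 0.46, so σ = 0.46/2.576 = 0.18.
μ is the stated best guess, 0.41.

μ = 0.41, σ = 0.18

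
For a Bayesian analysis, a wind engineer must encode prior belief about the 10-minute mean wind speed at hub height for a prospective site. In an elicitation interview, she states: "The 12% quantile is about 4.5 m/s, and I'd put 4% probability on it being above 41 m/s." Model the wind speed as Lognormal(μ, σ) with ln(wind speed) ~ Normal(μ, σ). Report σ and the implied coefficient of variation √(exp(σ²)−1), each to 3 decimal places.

If T ~ Lognormal(μ,σ) then ln T ~ Normal(μ,σ), so the p-quantile of ln T is μ + z_p·σ.
ln(4.5) = 1.504 and ln(41) = 3.714; z_{0.12} = -1.175, z_{0.96} = 1.751.
σ = (3.714 − 1.504)/(1.751 − (-1.175)) = 0.755.
μ = 1.504 − (-1.175)·0.755 = 2.391.
CV = √(exp(σ²)−1) = √(exp(0.5703)−1) = 0.877.

σ ≈ 0.755, CV ≈ 0.877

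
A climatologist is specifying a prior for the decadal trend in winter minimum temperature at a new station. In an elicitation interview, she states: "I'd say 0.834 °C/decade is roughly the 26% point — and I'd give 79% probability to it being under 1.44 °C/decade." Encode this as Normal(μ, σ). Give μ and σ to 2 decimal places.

For Normal(μ,σ), the p-quantile is μ + z_p·σ. Here z_{0.26} = -0.6433, z_{0.79} = 0.8064.
So 0.834 = μ − 0.6433σ and 1.44 = μ + 0.8064σ.
Subtracting: σ = (1.44 − 0.834)/(0.8064 − (-0.6433)) = 0.42.
Then μ = 0.834 − (-0.6433)·0.42 = 1.10.

μ = 1.10, σ = 0.42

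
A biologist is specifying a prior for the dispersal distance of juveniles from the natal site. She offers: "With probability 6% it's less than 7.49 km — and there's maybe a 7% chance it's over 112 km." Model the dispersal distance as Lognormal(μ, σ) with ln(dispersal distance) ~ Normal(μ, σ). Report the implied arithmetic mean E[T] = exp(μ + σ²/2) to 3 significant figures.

E[T] ≈ 44.7 km

If T ~ Lognormal(μ,σ) then ln T ~ Normal(μ,σ), so the p-quantile of ln T is μ + z_p·σ.
ln(7.49) = 2.014 and ln(112) = 4.718; z_{0.06} = -1.555, z_{0.93} = 1.476.
σ = (4.718 − 2.014)/(1.476 − (-1.555)) = 0.893.
μ = 2.014 − (-1.555)·0.893 = 3.401.
E[T] = exp(μ + σ²/2) = exp(3.401 + 0.3983) = 44.7 km.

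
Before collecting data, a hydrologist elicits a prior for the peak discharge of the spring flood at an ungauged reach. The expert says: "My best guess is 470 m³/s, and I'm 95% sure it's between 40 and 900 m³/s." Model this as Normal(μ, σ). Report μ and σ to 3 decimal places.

A symmetric 95% interval runs μ ± z·σ with z = 1.96.
Half-width = 430, so σ = 430/1.96 = 219.392.
μ is the stated best guess, 470.000.

μ = 470.000, σ = 219.392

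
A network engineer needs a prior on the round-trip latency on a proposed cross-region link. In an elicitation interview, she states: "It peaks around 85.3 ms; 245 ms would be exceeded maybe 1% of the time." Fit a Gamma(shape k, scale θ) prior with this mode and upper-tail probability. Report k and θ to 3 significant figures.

k ≈ 5.09, θ ≈ 20.9

Gamma(k,θ) with k>1 has mode (k−1)θ, so θ = 85.3/(k−1).
Need P(X < 245) = 0.99 with θ tied to k this way. Start at k = 2, θ = 85.3: P(X<245) ≈ 0.781.
Too low — raise k to concentrate. Iterating converges to k ≈ 5.09.
Then θ = 85.3/(5.09−1) ≈ 20.9.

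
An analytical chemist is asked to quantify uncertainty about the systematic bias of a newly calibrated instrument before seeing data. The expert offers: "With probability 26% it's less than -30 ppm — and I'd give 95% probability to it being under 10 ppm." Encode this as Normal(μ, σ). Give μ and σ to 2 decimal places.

μ = -18.75, σ = 17.48

For Normal(μ,σ), the p-quantile is μ + z_p·σ. Here z_{0.26} = -0.6433, z_{0.95} = 1.645.
So -30 = μ − 0.6433σ and 10 = μ + 1.645σ.
Subtracting: σ = (10 − -30)/(1.645 − (-0.6433)) = 17.48.
Then μ = -30 − (-0.6433)·17.48 = -18.75.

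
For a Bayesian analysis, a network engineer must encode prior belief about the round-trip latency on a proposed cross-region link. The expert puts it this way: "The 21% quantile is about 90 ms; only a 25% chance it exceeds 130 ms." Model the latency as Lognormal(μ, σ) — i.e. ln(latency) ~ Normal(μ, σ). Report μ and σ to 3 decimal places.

μ ≈ 4.700, σ ≈ 0.248

If T ~ Lognormal(μ,σ) then ln T ~ Normal(μ,σ), so the p-quantile of ln T is μ + z_p·σ.
ln(90) = 4.5 and ln(130) = 4.868; z_{0.21} = -0.8064, z_{0.75} = 0.6745.
σ = (4.868 − 4.5)/(0.6745 − (-0.8064)) = 0.248.
μ = 4.5 − (-0.8064)·0.248 = 4.700.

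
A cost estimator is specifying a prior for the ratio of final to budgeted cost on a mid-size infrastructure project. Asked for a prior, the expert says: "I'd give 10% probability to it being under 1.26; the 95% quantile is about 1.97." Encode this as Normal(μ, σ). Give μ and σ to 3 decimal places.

μ = 1.571, σ = 0.243

The p-quantile of Normal(μ,σ) is μ + z_p·σ, with z_{0.1} = -1.282 and z_{0.95} = 1.645.
Eliminate σ: μ = (z₂·x₁ − z₁·x₂)/(z₂ − z₁) = (1.645·1.26 − (-1.282)·1.97)/2.926 = 1.571.
Then σ = (x₂ − x₁)/(z₂ − z₁) = (1.97 − 1.26)/2.926 = 0.243.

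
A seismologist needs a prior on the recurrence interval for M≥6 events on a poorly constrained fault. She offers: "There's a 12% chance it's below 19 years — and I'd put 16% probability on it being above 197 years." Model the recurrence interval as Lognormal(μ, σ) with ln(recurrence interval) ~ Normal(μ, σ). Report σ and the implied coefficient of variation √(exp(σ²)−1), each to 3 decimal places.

σ ≈ 1.078, CV ≈ 1.482

If T ~ Lognormal(μ,σ) then ln T ~ Normal(μ,σ), so the p-quantile of ln T is μ + z_p·σ.
ln(19) = 2.944 and ln(197) = 5.283; z_{0.12} = -1.175, z_{0.84} = 0.9945.
σ = (5.283 − 2.944)/(0.9945 − (-1.175)) = 1.078.
μ = 2.944 − (-1.175)·1.078 = 4.211.
CV = √(exp(σ²)−1) = √(exp(1.1622)−1) = 1.482.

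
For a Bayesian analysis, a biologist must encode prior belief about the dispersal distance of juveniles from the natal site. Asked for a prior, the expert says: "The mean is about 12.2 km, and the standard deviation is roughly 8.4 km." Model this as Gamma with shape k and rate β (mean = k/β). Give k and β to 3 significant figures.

k ≈ 2.11, β ≈ 0.173

For Gamma(k, rate β): mean = k/β, variance = k/β², so CV = 1/√k.
CV = SD/mean = 8.4/12.2 = 0.6885, hence k = 1/CV² = 2.11.
Then β = k/mean = 2.11/12.2 = 0.173.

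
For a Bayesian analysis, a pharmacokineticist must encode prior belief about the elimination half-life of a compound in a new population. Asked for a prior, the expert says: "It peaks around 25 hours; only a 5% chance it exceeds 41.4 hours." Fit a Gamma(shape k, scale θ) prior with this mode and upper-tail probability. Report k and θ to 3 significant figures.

k ≈ 12, θ ≈ 2.28

Gamma(k,θ) with k>1 has mode (k−1)θ, so θ = 25/(k−1).
Need P(X < 41.4) = 0.95 with θ tied to k this way. Start at k = 2, θ = 25: P(X<41.4) ≈ 0.493.
Too low — raise k to concentrate. Iterating converges to k ≈ 12.
Then θ = 25/(12−1) ≈ 2.28.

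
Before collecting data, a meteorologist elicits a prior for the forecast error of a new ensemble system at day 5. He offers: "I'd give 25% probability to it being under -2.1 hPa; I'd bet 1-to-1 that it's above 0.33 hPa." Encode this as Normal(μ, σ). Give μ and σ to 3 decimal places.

The p-quantile of Normal(μ,σ) is μ + z_p·σ, with z_{0.25} = -0.6745 and z_{0.5} = 0.
Eliminate σ: μ = (z₂·x₁ − z₁·x₂)/(z₂ − z₁) = (0·-2.1 − (-0.6745)·0.33)/0.6745 = 0.330.
Then σ = (x₂ − x₁)/(z₂ − z₁) = (0.33 − -2.1)/0.6745 = 3.603.

μ = 0.330, σ = 3.603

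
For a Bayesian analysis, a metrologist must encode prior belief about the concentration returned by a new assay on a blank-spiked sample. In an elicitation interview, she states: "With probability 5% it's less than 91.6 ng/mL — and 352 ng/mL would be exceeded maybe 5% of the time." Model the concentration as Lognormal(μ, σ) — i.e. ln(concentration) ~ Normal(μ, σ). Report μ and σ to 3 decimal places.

μ ≈ 5.191, σ ≈ 0.409

If T ~ Lognormal(μ,σ) then ln T ~ Normal(μ,σ), so the p-quantile of ln T is μ + z_p·σ.
ln(91.6) = 4.517 and ln(352) = 5.864; z_{0.05} = -1.645, z_{0.95} = 1.645.
σ = (5.864 − 4.517)/(1.645 − (-1.645)) = 0.409.
μ = 4.517 − (-1.645)·0.409 = 5.191.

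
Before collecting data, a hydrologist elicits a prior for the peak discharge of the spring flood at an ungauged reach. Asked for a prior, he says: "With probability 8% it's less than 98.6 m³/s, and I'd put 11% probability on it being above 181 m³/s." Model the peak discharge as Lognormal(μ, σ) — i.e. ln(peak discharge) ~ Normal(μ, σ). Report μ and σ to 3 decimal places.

μ ≈ 4.915, σ ≈ 0.231

If T ~ Lognormal(μ,σ) then ln T ~ Normal(μ,σ), so the p-quantile of ln T is μ + z_p·σ.
ln(98.6) = 4.591 and ln(181) = 5.198; z_{0.08} = -1.405, z_{0.89} = 1.227.
σ = (5.198 − 4.591)/(1.227 − (-1.405)) = 0.231.
μ = 4.591 − (-1.405)·0.231 = 4.915.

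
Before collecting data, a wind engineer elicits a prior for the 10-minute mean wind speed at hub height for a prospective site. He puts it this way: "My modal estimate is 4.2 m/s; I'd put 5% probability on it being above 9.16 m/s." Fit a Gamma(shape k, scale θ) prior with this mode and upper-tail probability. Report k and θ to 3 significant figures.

k ≈ 5.53, θ ≈ 0.927

Gamma(k,θ) with k>1 has mode (k−1)θ, so θ = 4.2/(k−1).
Need P(X < 9.16) = 0.95 with θ tied to k this way. Start at k = 2, θ = 4.2: P(X<9.16) ≈ 0.641.
Too low — raise k to concentrate. Iterating converges to k ≈ 5.53.
Then θ = 4.2/(5.53−1) ≈ 0.927.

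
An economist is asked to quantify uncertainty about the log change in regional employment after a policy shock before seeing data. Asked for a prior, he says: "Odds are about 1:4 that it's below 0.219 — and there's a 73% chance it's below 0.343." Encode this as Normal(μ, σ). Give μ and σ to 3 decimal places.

The p-quantile of Normal(μ,σ) is μ + z_p·σ, with z_{0.2} = -0.8416 and z_{0.73} = 0.6128.
Eliminate σ: μ = (z₂·x₁ − z₁·x₂)/(z₂ − z₁) = (0.6128·0.219 − (-0.8416)·0.343)/1.454 = 0.291.
Then σ = (x₂ − x₁)/(z₂ − z₁) = (0.343 − 0.219)/1.454 = 0.085.

μ = 0.291, σ = 0.085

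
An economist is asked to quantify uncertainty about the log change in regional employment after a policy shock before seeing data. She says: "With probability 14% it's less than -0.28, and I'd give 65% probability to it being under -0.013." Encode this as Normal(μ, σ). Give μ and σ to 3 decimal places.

μ = -0.083, σ = 0.182

For Normal(μ,σ), the p-quantile is μ + z_p·σ. Here z_{0.14} = -1.08, z_{0.65} = 0.3853.
So -0.28 = μ − 1.08σ and -0.013 = μ + 0.3853σ.
Subtracting: σ = (-0.013 − -0.28)/(0.3853 − (-1.08)) = 0.182.
Then μ = -0.28 − (-1.08)·0.182 = -0.083.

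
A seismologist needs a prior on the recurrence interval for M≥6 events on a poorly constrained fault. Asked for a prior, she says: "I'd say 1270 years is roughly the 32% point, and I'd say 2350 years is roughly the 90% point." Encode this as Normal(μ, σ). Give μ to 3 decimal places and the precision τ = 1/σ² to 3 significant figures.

μ = 1558.761, τ = 2.62e-06

The p-quantile of Normal(μ,σ) is μ + z_p·σ, with z_{0.32} = -0.4677 and z_{0.9} = 1.282.
Eliminate σ: μ = (z₂·x₁ − z₁·x₂)/(z₂ − z₁) = (1.282·1270 − (-0.4677)·2350)/1.749 = 1558.761.
Then σ = (x₂ − x₁)/(z₂ − z₁) = (2350 − 1270)/1.749 = 617.407.
Precision τ = 1/σ² = 1/617.4² = 2.62e-06.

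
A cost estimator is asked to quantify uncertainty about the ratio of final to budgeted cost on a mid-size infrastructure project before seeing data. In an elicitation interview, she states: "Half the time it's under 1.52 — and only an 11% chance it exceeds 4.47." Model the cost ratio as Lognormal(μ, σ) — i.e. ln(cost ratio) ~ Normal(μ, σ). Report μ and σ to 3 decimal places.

If T ~ Lognormal(μ,σ) then ln T ~ Normal(μ,σ), so the p-quantile of ln T is μ + z_p·σ.
ln(1.52) = 0.4187 and ln(4.47) = 1.497; z_{0.5} = 0, z_{0.89} = 1.227.
σ = (1.497 − 0.4187)/(1.227 − (0)) = 0.879.
μ = 0.4187 − (0)·0.879 = 0.419.

μ ≈ 0.419, σ ≈ 0.879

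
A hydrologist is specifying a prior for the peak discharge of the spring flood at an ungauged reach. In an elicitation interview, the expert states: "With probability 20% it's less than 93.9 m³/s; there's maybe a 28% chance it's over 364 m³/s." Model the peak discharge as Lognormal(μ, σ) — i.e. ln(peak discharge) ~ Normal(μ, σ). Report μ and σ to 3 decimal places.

If T ~ Lognormal(μ,σ) then ln T ~ Normal(μ,σ), so the p-quantile of ln T is μ + z_p·σ.
ln(93.9) = 4.542 and ln(364) = 5.897; z_{0.2} = -0.8416, z_{0.72} = 0.5828.
σ = (5.897 − 4.542)/(0.5828 − (-0.8416)) = 0.951.
μ = 4.542 − (-0.8416)·0.951 = 5.343.

μ ≈ 5.343, σ ≈ 0.951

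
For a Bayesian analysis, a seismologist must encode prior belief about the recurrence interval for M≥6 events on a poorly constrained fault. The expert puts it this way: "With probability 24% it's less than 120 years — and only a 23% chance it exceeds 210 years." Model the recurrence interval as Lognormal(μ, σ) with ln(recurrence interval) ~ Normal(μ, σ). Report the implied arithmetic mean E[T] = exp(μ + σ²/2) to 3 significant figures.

If T ~ Lognormal(μ,σ) then ln T ~ Normal(μ,σ), so the p-quantile of ln T is μ + z_p·σ.
ln(120) = 4.787 and ln(210) = 5.347; z_{0.24} = -0.7063, z_{0.77} = 0.7388.
σ = (5.347 − 4.787)/(0.7388 − (-0.7063)) = 0.387.
μ = 4.787 − (-0.7063)·0.387 = 5.061.
E[T] = exp(μ + σ²/2) = exp(5.061 + 0.0750) = 170 years.

E[T] ≈ 170 years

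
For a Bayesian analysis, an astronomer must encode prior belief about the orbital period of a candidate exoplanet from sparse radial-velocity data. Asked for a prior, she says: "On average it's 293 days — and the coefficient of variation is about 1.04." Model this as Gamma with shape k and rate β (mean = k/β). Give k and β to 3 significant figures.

For Gamma(k, rate β): mean = k/β, variance = k/β², so CV = 1/√k.
CV = 1.04, hence k = 1/CV² = 0.925.
Then β = k/mean = 0.925/293 = 0.00316.

k ≈ 0.925, β ≈ 0.00316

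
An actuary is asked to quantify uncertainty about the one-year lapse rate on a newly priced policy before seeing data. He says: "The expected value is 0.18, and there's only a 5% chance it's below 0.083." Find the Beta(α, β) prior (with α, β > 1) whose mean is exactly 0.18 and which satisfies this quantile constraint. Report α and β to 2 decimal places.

With mean 0.18 fixed, write α = 0.18s, β = 0.82s where s = α+β.
Need P(θ < 0.083) = 0.05 under Beta(0.18s, 0.82s). Normal approximation: (q−m)/√(m(1−m)/s) ≈ z_{0.05} = -1.64, so s ≈ 0.18·0.82·(-1.64)²/(0.083−0.18)² = 42.4.
At s = 42.4: P(θ<0.083) ≈ 0.028. Adjusting to match 0.05 gives s ≈ 32.48.
So α = 0.18·32.48 ≈ 5.85, β = 0.82·32.48 ≈ 26.63.

α ≈ 5.85, β ≈ 26.63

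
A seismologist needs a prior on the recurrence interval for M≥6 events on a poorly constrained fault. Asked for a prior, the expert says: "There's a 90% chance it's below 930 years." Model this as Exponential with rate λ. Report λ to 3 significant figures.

P(T < 930.0) = 1 − e^(−λ·930.0) = 0.9, so λ = −ln(1−0.9)/930.0 = −ln(0.1)/930.0 = 0.00248.

λ ≈ 0.00248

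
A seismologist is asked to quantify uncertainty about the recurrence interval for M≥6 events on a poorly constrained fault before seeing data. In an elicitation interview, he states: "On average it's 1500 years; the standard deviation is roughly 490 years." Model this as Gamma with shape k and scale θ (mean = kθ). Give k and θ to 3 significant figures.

For Gamma(k, scale θ): mean = kθ, variance = kθ², so CV = 1/√k.
CV = SD/mean = 490/1500 = 0.3267, hence k = 1/CV² = 9.37.
Then θ = mean/k = 1500/9.37 = 160.

k ≈ 9.37, θ ≈ 160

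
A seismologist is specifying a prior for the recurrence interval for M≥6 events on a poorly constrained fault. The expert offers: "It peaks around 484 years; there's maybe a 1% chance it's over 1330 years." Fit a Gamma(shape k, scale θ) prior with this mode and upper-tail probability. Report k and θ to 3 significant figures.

Gamma(k,θ) with k>1 has mode (k−1)θ, so θ = 484/(k−1).
Need P(X < 1330) = 0.99 with θ tied to k this way. Start at k = 2, θ = 484: P(X<1330) ≈ 0.760.
Too low — raise k to concentrate. Iterating converges to k ≈ 5.5.
Then θ = 484/(5.5−1) ≈ 108.

k ≈ 5.5, θ ≈ 108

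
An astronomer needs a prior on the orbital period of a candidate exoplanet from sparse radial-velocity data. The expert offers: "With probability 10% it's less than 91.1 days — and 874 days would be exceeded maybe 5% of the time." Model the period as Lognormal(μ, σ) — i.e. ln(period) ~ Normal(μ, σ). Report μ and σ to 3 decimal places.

If T ~ Lognormal(μ,σ) then ln T ~ Normal(μ,σ), so the p-quantile of ln T is μ + z_p·σ.
ln(91.1) = 4.512 and ln(874) = 6.773; z_{0.1} = -1.282, z_{0.95} = 1.645.
σ = (6.773 − 4.512)/(1.645 − (-1.282)) = 0.773.
μ = 4.512 − (-1.282)·0.773 = 5.502.

μ ≈ 5.502, σ ≈ 0.773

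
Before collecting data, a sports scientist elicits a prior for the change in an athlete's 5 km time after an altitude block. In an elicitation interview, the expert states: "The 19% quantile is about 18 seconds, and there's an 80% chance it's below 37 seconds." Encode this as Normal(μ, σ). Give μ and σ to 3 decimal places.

μ = 27.700, σ = 11.050

For Normal(μ,σ), the p-quantile is μ + z_p·σ. Here z_{0.19} = -0.8779, z_{0.8} = 0.8416.
So 18 = μ − 0.8779σ and 37 = μ + 0.8416σ.
Subtracting: σ = (37 − 18)/(0.8416 − (-0.8779)) = 11.050.
Then μ = 18 − (-0.8779)·11.050 = 27.700.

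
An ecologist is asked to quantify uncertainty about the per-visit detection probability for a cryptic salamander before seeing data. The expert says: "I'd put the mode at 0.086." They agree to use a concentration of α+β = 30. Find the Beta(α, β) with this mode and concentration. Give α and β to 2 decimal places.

α = 3.41, β = 26.59

For α,β > 1 the Beta mode is (α−1)/(α+β−2). With α+β = 30, the mode is (α−1)/28.
Set (α−1)/28 = 0.086 → α = 1 + 0.086·28 = 3.41.
β = 30 − α = 26.59.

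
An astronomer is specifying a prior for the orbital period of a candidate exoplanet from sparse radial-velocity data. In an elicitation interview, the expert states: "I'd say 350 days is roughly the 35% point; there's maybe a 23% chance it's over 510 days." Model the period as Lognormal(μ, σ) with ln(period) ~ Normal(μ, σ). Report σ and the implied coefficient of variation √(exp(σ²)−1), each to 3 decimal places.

σ ≈ 0.335, CV ≈ 0.345

If T ~ Lognormal(μ,σ) then ln T ~ Normal(μ,σ), so the p-quantile of ln T is μ + z_p·σ.
ln(350) = 5.858 and ln(510) = 6.234; z_{0.35} = -0.3853, z_{0.77} = 0.7388.
σ = (6.234 − 5.858)/(0.7388 − (-0.3853)) = 0.335.
μ = 5.858 − (-0.3853)·0.335 = 5.987.
CV = √(exp(σ²)−1) = √(exp(0.1122)−1) = 0.345.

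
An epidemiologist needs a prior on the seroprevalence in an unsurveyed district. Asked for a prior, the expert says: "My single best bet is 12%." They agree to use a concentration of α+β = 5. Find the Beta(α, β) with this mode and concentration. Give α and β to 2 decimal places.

For α,β > 1 the Beta mode is (α−1)/(α+β−2). With α+β = 5, the mode is (α−1)/3.
Set (α−1)/3 = 0.12 → α = 1 + 0.12·3 = 1.36.
β = 5 − α = 3.64.

α = 1.36, β = 3.64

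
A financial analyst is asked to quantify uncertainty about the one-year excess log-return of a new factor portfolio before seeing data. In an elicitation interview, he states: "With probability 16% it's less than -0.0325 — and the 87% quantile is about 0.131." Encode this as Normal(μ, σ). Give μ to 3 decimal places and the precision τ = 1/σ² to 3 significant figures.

The p-quantile of Normal(μ,σ) is μ + z_p·σ, with z_{0.16} = -0.9945 and z_{0.87} = 1.126.
Eliminate σ: μ = (z₂·x₁ − z₁·x₂)/(z₂ − z₁) = (1.126·-0.0325 − (-0.9945)·0.131)/2.121 = 0.044.
Then σ = (x₂ − x₁)/(z₂ − z₁) = (0.131 − -0.0325)/2.121 = 0.077.
Precision τ = 1/σ² = 1/0.07709² = 168.

μ = 0.044, τ = 168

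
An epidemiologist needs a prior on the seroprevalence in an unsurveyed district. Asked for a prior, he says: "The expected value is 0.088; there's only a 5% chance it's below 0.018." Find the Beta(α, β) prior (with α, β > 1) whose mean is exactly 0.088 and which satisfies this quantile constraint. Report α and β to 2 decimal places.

With mean 0.088 fixed, write α = 0.088s, β = 0.912s where s = α+β.
Need P(θ < 0.018) = 0.05 under Beta(0.088s, 0.912s). Normal approximation: (q−m)/√(m(1−m)/s) ≈ z_{0.05} = -1.64, so s ≈ 0.088·0.912·(-1.64)²/(0.018−0.088)² = 44.3.
At s = 44.3: P(θ<0.018) ≈ 0.009. Adjusting to match 0.05 gives s ≈ 24.32.
So α = 0.088·24.32 ≈ 2.14, β = 0.912·24.32 ≈ 22.18.

α ≈ 2.14, β ≈ 22.18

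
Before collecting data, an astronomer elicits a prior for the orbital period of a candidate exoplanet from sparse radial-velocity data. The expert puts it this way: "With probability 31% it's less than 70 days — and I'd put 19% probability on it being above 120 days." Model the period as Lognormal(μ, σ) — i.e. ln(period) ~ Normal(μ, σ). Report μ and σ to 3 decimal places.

If T ~ Lognormal(μ,σ) then ln T ~ Normal(μ,σ), so the p-quantile of ln T is μ + z_p·σ.
ln(70) = 4.248 and ln(120) = 4.787; z_{0.31} = -0.4959, z_{0.81} = 0.8779.
σ = (4.787 − 4.248)/(0.8779 − (-0.4959)) = 0.392.
μ = 4.248 − (-0.4959)·0.392 = 4.443.

μ ≈ 4.443, σ ≈ 0.392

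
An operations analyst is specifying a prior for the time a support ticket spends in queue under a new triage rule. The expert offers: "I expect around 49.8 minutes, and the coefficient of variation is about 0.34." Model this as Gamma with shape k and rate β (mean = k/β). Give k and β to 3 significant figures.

k ≈ 8.65, β ≈ 0.174

For Gamma(k, rate β): mean = k/β, variance = k/β², so CV = 1/√k.
CV = 0.34, hence k = 1/CV² = 8.65.
Then β = k/mean = 8.65/49.8 = 0.174.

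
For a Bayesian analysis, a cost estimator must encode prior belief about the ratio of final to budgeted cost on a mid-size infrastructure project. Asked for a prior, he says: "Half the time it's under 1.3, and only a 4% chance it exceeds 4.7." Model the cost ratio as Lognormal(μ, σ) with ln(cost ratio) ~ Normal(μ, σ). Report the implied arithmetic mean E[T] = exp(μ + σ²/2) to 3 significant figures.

E[T] ≈ 1.7

If T ~ Lognormal(μ,σ) then ln T ~ Normal(μ,σ), so the p-quantile of ln T is μ + z_p·σ.
ln(1.3) = 0.2624 and ln(4.7) = 1.548; z_{0.5} = 0, z_{0.96} = 1.751.
σ = (1.548 − 0.2624)/(1.751 − (0)) = 0.734.
μ = 0.2624 − (0)·0.734 = 0.262.
E[T] = exp(μ + σ²/2) = exp(0.262 + 0.2695) = 1.7.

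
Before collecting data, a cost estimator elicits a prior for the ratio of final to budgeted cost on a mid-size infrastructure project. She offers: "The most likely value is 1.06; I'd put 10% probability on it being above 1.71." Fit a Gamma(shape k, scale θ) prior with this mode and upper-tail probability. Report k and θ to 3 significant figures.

k ≈ 9.22, θ ≈ 0.129

Gamma(k,θ) with k>1 has mode (k−1)θ, so θ = 1.06/(k−1).
Need P(X < 1.71) = 0.9 with θ tied to k this way. Start at k = 2, θ = 1.06: P(X<1.71) ≈ 0.479.
Too low — raise k to concentrate. Iterating converges to k ≈ 9.22.
Then θ = 1.06/(9.22−1) ≈ 0.129.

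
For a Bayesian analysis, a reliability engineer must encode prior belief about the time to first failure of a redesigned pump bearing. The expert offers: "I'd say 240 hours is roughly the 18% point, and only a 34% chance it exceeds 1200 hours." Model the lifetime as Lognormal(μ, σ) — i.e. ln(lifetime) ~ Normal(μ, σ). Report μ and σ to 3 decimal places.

If T ~ Lognormal(μ,σ) then ln T ~ Normal(μ,σ), so the p-quantile of ln T is μ + z_p·σ.
ln(240) = 5.481 and ln(1200) = 7.09; z_{0.18} = -0.9154, z_{0.66} = 0.4125.
σ = (7.09 − 5.481)/(0.4125 − (-0.9154)) = 1.212.
μ = 5.481 − (-0.9154)·1.212 = 6.590.

μ ≈ 6.590, σ ≈ 1.212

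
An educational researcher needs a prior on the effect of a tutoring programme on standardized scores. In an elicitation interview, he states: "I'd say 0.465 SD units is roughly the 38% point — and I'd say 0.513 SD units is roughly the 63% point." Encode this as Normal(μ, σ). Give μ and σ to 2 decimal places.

The p-quantile of Normal(μ,σ) is μ + z_p·σ, with z_{0.38} = -0.3055 and z_{0.63} = 0.3319.
Eliminate σ: μ = (z₂·x₁ − z₁·x₂)/(z₂ − z₁) = (0.3319·0.465 − (-0.3055)·0.513)/0.6373 = 0.49.
Then σ = (x₂ − x₁)/(z₂ − z₁) = (0.513 − 0.465)/0.6373 = 0.08.

μ = 0.49, σ = 0.08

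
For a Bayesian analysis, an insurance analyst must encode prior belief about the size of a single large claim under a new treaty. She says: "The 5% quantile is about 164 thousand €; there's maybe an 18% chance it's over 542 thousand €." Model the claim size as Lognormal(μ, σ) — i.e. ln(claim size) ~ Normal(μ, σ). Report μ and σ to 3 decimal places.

μ ≈ 5.868, σ ≈ 0.467

If T ~ Lognormal(μ,σ) then ln T ~ Normal(μ,σ), so the p-quantile of ln T is μ + z_p·σ.
ln(164) = 5.1 and ln(542) = 6.295; z_{0.05} = -1.645, z_{0.82} = 0.9154.
σ = (6.295 − 5.1)/(0.9154 − (-1.645)) = 0.467.
μ = 5.1 − (-1.645)·0.467 = 5.868.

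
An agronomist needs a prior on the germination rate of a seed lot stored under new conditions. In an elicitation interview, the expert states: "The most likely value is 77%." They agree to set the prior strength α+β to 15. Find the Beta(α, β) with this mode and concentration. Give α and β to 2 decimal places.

α = 11.01, β = 3.99

For α,β > 1 the Beta mode is (α−1)/(α+β−2). With α+β = 15, the mode is (α−1)/13.
Set (α−1)/13 = 0.77 → α = 1 + 0.77·13 = 11.01.
β = 15 − α = 3.99.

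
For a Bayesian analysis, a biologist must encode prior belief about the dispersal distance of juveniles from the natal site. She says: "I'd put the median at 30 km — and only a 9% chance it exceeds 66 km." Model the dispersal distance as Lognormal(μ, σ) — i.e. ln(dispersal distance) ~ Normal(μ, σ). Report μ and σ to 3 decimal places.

μ ≈ 3.401, σ ≈ 0.588

If T ~ Lognormal(μ,σ) then ln T ~ Normal(μ,σ), so the p-quantile of ln T is μ + z_p·σ.
ln(30) = 3.401 and ln(66) = 4.19; z_{0.5} = 0, z_{0.91} = 1.341.
σ = (4.19 − 3.401)/(1.341 − (0)) = 0.588.
μ = 3.401 − (0)·0.588 = 3.401.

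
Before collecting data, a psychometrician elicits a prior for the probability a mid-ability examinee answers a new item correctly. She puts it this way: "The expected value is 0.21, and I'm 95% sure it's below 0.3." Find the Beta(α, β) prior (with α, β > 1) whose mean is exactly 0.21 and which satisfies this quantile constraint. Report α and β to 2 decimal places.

α ≈ 12.89, β ≈ 48.48

With mean 0.21 fixed, write α = 0.21s, β = 0.79s where s = α+β.
Need P(θ < 0.3) = 0.95 under Beta(0.21s, 0.79s). Normal approximation: (q−m)/√(m(1−m)/s) ≈ z_{0.95} = 1.64, so s ≈ 0.21·0.79·(1.64)²/(0.3−0.21)² = 55.4.
At s = 55.4: P(θ<0.3) ≈ 0.942. Adjusting to match 0.95 gives s ≈ 61.37.
So α = 0.21·61.37 ≈ 12.89, β = 0.79·61.37 ≈ 48.48.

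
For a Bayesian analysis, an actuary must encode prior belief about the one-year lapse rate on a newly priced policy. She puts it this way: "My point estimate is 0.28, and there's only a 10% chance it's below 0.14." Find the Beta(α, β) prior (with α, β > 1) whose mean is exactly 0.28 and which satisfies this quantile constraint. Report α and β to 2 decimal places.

With mean 0.28 fixed, write α = 0.28s, β = 0.72s where s = α+β.
Need P(θ < 0.14) = 0.1 under Beta(0.28s, 0.72s). Normal approximation: (q−m)/√(m(1−m)/s) ≈ z_{0.1} = -1.28, so s ≈ 0.28·0.72·(-1.28)²/(0.14−0.28)² = 16.9.
At s = 16.9: P(θ<0.14) ≈ 0.082. Adjusting to match 0.1 gives s ≈ 14.66.
So α = 0.28·14.66 ≈ 4.10, β = 0.72·14.66 ≈ 10.55.

α ≈ 4.10, β ≈ 10.55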